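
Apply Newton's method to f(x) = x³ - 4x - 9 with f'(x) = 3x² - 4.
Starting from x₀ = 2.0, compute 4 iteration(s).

f(x) = x³ - 4x - 9
f'(x) = 3x² - 4
x₀ = 2.0

Newton-Raphson formula: x_{n+1} = x_n - f(x_n)/f'(x_n)

Iteration 1:
  f(2.000000) = -9.000000
  f'(2.000000) = 8.000000
  x_1 = 2.000000 - (-9.000000)/8.000000 = 3.125000
Iteration 2:
  f(3.125000) = 9.017578
  f'(3.125000) = 25.296875
  x_2 = 3.125000 - 9.017578/25.296875 = 2.768530
Iteration 3:
  f(2.768530) = 1.145993
  f'(2.768530) = 18.994274
  x_3 = 2.768530 - 1.145993/18.994274 = 2.708196
Iteration 4:
  f(2.708196) = 0.030014
  f'(2.708196) = 18.002983
  x_4 = 2.708196 - 0.030014/18.002983 = 2.706529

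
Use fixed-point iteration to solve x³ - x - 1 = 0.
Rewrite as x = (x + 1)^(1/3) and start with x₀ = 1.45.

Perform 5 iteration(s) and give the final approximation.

Equation: x³ - x - 1 = 0
Fixed-point form: x = (x + 1)^(1/3)
x₀ = 1.45

x_1 = g(1.450000) = 1.348100
x_2 = g(1.348100) = 1.329144
x_3 = g(1.329144) = 1.325558
x_4 = g(1.325558) = 1.324878
x_5 = g(1.324878) = 1.324748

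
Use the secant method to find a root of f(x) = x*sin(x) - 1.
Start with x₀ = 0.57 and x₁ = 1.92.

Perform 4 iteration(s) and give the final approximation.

f(x) = x*sin(x) - 1
x₀ = 0.57, x₁ = 1.92

Secant formula: x_{n+1} = x_n - f(x_n)(x_n - x_{n-1})/(f(x_n) - f(x_{n-1}))

Iteration 1:
  f(0.570000) = -0.692410
  f(1.920000) = 0.804119
  x_2 = 1.920000 - 0.804119×(1.920000 - 0.570000)/(0.804119 - (-0.692410))
       = 1.194614
Iteration 2:
  f(1.920000) = 0.804119
  f(1.194614) = 0.111079
  x_3 = 1.194614 - 0.111079×(1.194614 - 1.920000)/(0.111079 - 0.804119)
       = 1.078350
Iteration 3:
  f(1.194614) = 0.111079
  f(1.078350) = -0.049780
  x_4 = 1.078350 - (-0.049780)×(1.078350 - 1.194614)/(-0.049780 - 0.111079)
       = 1.114330
Iteration 4:
  f(1.078350) = -0.049780
  f(1.114330) = 0.000240
  x_5 = 1.114330 - 0.000240×(1.114330 - 1.078350)/(0.000240 - (-0.049780))
       = 1.114157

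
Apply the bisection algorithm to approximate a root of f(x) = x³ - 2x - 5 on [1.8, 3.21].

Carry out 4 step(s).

f(x) = x³ - 2x - 5
Initial interval: [1.8, 3.21]

Iteration 1:
  c_1 = (1.800000 + 3.210000)/2 = 2.505000
  f(c_1) = f(2.505000) = 5.708938
  f(a) × f(c) < 0, new interval: [1.800000, 2.505000]
Iteration 2:
  c_2 = (1.800000 + 2.505000)/2 = 2.152500
  f(c_2) = f(2.152500) = 0.668084
  f(a) × f(c) < 0, new interval: [1.800000, 2.152500]
Iteration 3:
  c_3 = (1.800000 + 2.152500)/2 = 1.976250
  f(c_3) = f(1.976250) = -1.234129
  f(a) × f(c) ≥ 0, new interval: [1.976250, 2.152500]
Iteration 4:
  c_4 = (1.976250 + 2.152500)/2 = 2.064375
  f(c_4) = f(2.064375) = -0.331118
  f(a) × f(c) ≥ 0, new interval: [2.064375, 2.152500]

After 4 iteration(s), the approximation is c_4 = 2.064375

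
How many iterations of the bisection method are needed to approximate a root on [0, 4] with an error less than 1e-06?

We need (b-a)/2^n ≤ 1e-06
(4 - 0)/2^n ≤ 1e-06
4/2^n ≤ 1e-06
2^n ≥ 4000000
n ≥ log₂(4000000) = 21.93
n ≥ 22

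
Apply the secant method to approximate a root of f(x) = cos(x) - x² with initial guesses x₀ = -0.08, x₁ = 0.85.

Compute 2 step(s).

f(x) = cos(x) - x²
x₀ = -0.08, x₁ = 0.85

Secant formula: x_{n+1} = x_n - f(x_n)(x_n - x_{n-1})/(f(x_n) - f(x_{n-1}))

Iteration 1:
  f(-0.080000) = 0.990402
  f(0.850000) = -0.062517
  x_2 = 0.850000 - (-0.062517)×(0.850000 - (-0.080000))/(-0.062517 - 0.990402)
       = 0.794781
Iteration 2:
  f(0.850000) = -0.062517
  f(0.794781) = 0.068763
  x_3 = 0.794781 - 0.068763×(0.794781 - 0.850000)/(0.068763 - (-0.062517))
       = 0.823704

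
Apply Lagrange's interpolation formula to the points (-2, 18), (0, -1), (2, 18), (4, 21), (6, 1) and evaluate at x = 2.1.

Lagrange interpolation formula:
P(x) = Σ yᵢ × Lᵢ(x)
where Lᵢ(x) = Π_{j≠i} (x - xⱼ)/(xᵢ - xⱼ)

L_0(2.1) = (2.1 - 0)/(-2 - 0) × (2.1 - 2)/(-2 - 2) × (2.1 - 4)/(-2 - 4) × (2.1 - 6)/(-2 - 6) = 0.004052
L_1(2.1) = (2.1 - (-2))/(0 - (-2)) × (2.1 - 2)/(0 - 2) × (2.1 - 4)/(0 - 4) × (2.1 - 6)/(0 - 6) = -0.031647
L_2(2.1) = (2.1 - (-2))/(2 - (-2)) × (2.1 - 0)/(2 - 0) × (2.1 - 4)/(2 - 4) × (2.1 - 6)/(2 - 6) = 0.996877
L_3(2.1) = (2.1 - (-2))/(4 - (-2)) × (2.1 - 0)/(4 - 0) × (2.1 - 2)/(4 - 2) × (2.1 - 6)/(4 - 6) = 0.034978
L_4(2.1) = (2.1 - (-2))/(6 - (-2)) × (2.1 - 0)/(6 - 0) × (2.1 - 2)/(6 - 2) × (2.1 - 4)/(6 - 4) = -0.004260

P(2.1) = 18×L_0(2.1) + (-1)×L_1(2.1) + 18×L_2(2.1) + 21×L_3(2.1) + 1×L_4(2.1)
P(2.1) = 18.778648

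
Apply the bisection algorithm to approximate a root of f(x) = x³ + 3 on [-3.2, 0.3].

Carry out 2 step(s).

f(x) = x³ + 3
Initial interval: [-3.2, 0.3]

Iteration 1:
  c_1 = (-3.200000 + 0.300000)/2 = -1.450000
  f(c_1) = f(-1.450000) = -0.048625
  f(a) × f(c) ≥ 0, new interval: [-1.450000, 0.300000]
Iteration 2:
  c_2 = (-1.450000 + 0.300000)/2 = -0.575000
  f(c_2) = f(-0.575000) = 2.809891
  f(a) × f(c) < 0, new interval: [-1.450000, -0.575000]

After 2 iteration(s), the approximation is c_2 = -0.575000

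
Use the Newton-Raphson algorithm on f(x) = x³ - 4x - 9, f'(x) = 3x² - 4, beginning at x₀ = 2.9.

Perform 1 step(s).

f(x) = x³ - 4x - 9
f'(x) = 3x² - 4
x₀ = 2.9

Newton-Raphson formula: x_{n+1} = x_n - f(x_n)/f'(x_n)

Iteration 1:
  f(2.900000) = 3.789000
  f'(2.900000) = 21.230000
  x_1 = 2.900000 - 3.789000/21.230000 = 2.721526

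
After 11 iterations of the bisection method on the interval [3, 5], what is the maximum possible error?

Bisection error bound: |error| ≤ (b-a)/2^n
|error| ≤ (5 - 3)/2^11 = 2/2^11
|error| ≤ 0.0009765625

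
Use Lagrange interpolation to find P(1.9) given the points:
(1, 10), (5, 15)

Lagrange interpolation formula:
P(x) = Σ yᵢ × Lᵢ(x)
where Lᵢ(x) = Π_{j≠i} (x - xⱼ)/(xᵢ - xⱼ)

L_0(1.9) = (1.9 - 5)/(1 - 5) = 0.775000
L_1(1.9) = (1.9 - 1)/(5 - 1) = 0.225000

P(1.9) = 10×L_0(1.9) + 15×L_1(1.9)
P(1.9) = 11.125000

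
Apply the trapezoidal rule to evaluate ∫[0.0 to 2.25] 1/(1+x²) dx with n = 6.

f(x) = 1/(1+x²)
a = 0.0, b = 2.25, n = 6
h = (b - a)/n = 0.375000

Trapezoidal rule: (h/2)[f(x₀) + 2f(x₁) + 2f(x₂) + ... + f(xₙ)]

x_0 = 0.0000, f(x_0) = 1.000000, coefficient = 1
x_1 = 0.3750, f(x_1) = 0.876712, coefficient = 2
x_2 = 0.7500, f(x_2) = 0.640000, coefficient = 2
x_3 = 1.1250, f(x_3) = 0.441379, coefficient = 2
x_4 = 1.5000, f(x_4) = 0.307692, coefficient = 2
x_5 = 1.8750, f(x_5) = 0.221453, coefficient = 2
x_6 = 2.2500, f(x_6) = 0.164948, coefficient = 1

I ≈ (0.375000/2) × 6.139423 = 1.151142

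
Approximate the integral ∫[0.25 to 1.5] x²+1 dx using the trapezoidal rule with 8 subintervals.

f(x) = x²+1
a = 0.25, b = 1.5, n = 8
h = (b - a)/n = 0.156250

Trapezoidal rule: (h/2)[f(x₀) + 2f(x₁) + 2f(x₂) + ... + f(xₙ)]

x_0 = 0.2500, f(x_0) = 1.062500, coefficient = 1
x_1 = 0.4062, f(x_1) = 1.165039, coefficient = 2
x_2 = 0.5625, f(x_2) = 1.316406, coefficient = 2
x_3 = 0.7188, f(x_3) = 1.516602, coefficient = 2
x_4 = 0.8750, f(x_4) = 1.765625, coefficient = 2
x_5 = 1.0312, f(x_5) = 2.063477, coefficient = 2
x_6 = 1.1875, f(x_6) = 2.410156, coefficient = 2
x_7 = 1.3438, f(x_7) = 2.805664, coefficient = 2
x_8 = 1.5000, f(x_8) = 3.250000, coefficient = 1

I ≈ (0.156250/2) × 30.398438 = 2.374878
Exact value: 2.369792
Error: 0.005086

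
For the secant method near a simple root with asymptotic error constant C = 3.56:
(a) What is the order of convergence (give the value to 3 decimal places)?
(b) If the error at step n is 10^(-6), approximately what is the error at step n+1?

(a) Secant method has superlinear convergence with order φ = (1+√5)/2 ≈ 1.618.
    This means |e_{n+1}| ≈ C|e_n|^1.618.

(b) With |e_n| = 10^(-6) and C = 3.56:
    |e_{n+1}| ≈ 3.56 × (10^(-6))^1.618 = 3.56 × 10^(-9.71)

(a) ≈ 1.618 (golden ratio); (b) |e_{n+1}| ≈ 6.970e-10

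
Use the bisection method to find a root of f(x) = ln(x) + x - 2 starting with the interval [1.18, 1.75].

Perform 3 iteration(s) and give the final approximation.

f(x) = ln(x) + x - 2
Initial interval: [1.18, 1.75]

Iteration 1:
  c_1 = (1.180000 + 1.750000)/2 = 1.465000
  f(c_1) = f(1.465000) = -0.153145
  f(a) × f(c) ≥ 0, new interval: [1.465000, 1.750000]
Iteration 2:
  c_2 = (1.465000 + 1.750000)/2 = 1.607500
  f(c_2) = f(1.607500) = 0.082180
  f(a) × f(c) < 0, new interval: [1.465000, 1.607500]
Iteration 3:
  c_3 = (1.465000 + 1.607500)/2 = 1.536250
  f(c_3) = f(1.536250) = -0.034406
  f(a) × f(c) ≥ 0, new interval: [1.536250, 1.607500]

After 3 iteration(s), the approximation is c_3 = 1.536250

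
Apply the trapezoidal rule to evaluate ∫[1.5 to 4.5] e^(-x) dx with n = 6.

f(x) = e^(-x)
a = 1.5, b = 4.5, n = 6
h = (b - a)/n = 0.500000

Trapezoidal rule: (h/2)[f(x₀) + 2f(x₁) + 2f(x₂) + ... + f(xₙ)]

x_0 = 1.5000, f(x_0) = 0.223130, coefficient = 1
x_1 = 2.0000, f(x_1) = 0.135335, coefficient = 2
x_2 = 2.5000, f(x_2) = 0.082085, coefficient = 2
x_3 = 3.0000, f(x_3) = 0.049787, coefficient = 2
x_4 = 3.5000, f(x_4) = 0.030197, coefficient = 2
x_5 = 4.0000, f(x_5) = 0.018316, coefficient = 2
x_6 = 4.5000, f(x_6) = 0.011109, coefficient = 1

I ≈ (0.500000/2) × 0.865680 = 0.216420
Exact value: 0.212021
Error: 0.004399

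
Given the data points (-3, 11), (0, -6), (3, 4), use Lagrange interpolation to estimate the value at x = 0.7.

Lagrange interpolation formula:
P(x) = Σ yᵢ × Lᵢ(x)
where Lᵢ(x) = Π_{j≠i} (x - xⱼ)/(xᵢ - xⱼ)

L_0(0.7) = (0.7 - 0)/(-3 - 0) × (0.7 - 3)/(-3 - 3) = -0.089444
L_1(0.7) = (0.7 - (-3))/(0 - (-3)) × (0.7 - 3)/(0 - 3) = 0.945556
L_2(0.7) = (0.7 - (-3))/(3 - (-3)) × (0.7 - 0)/(3 - 0) = 0.143889

P(0.7) = 11×L_0(0.7) + (-6)×L_1(0.7) + 4×L_2(0.7)
P(0.7) = -6.081667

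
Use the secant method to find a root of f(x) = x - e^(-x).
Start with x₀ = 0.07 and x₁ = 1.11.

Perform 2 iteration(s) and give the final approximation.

f(x) = x - e^(-x)
x₀ = 0.07, x₁ = 1.11

Secant formula: x_{n+1} = x_n - f(x_n)(x_n - x_{n-1})/(f(x_n) - f(x_{n-1}))

Iteration 1:
  f(0.070000) = -0.862394
  f(1.110000) = 0.780441
  x_2 = 1.110000 - 0.780441×(1.110000 - 0.070000)/(0.780441 - (-0.862394))
       = 0.615940
Iteration 2:
  f(1.110000) = 0.780441
  f(0.615940) = 0.075807
  x_3 = 0.615940 - 0.075807×(0.615940 - 1.110000)/(0.075807 - 0.780441)
       = 0.562787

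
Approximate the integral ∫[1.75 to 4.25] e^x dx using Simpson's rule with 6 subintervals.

f(x) = e^x
a = 1.75, b = 4.25, n = 6
h = (b - a)/n = 0.416667

Simpson's rule: (h/3)[f(x₀) + 4f(x₁) + 2f(x₂) + ... + f(xₙ)]

x_0 = 1.7500, f(x_0) = 5.754603, coefficient = 1
x_1 = 2.1667, f(x_1) = 8.729138, coefficient = 4
x_2 = 2.5833, f(x_2) = 13.241202, coefficient = 2
x_3 = 3.0000, f(x_3) = 20.085537, coefficient = 4
x_4 = 3.4167, f(x_4) = 30.467687, coefficient = 2
x_5 = 3.8333, f(x_5) = 46.216336, coefficient = 4
x_6 = 4.2500, f(x_6) = 70.105412, coefficient = 1

I ≈ (0.416667/3) × 463.401838 = 64.361366
Exact value: 64.350810
Error: 0.010557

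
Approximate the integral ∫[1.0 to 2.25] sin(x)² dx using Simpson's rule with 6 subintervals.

f(x) = sin(x)²
a = 1.0, b = 2.25, n = 6
h = (b - a)/n = 0.208333

Simpson's rule: (h/3)[f(x₀) + 4f(x₁) + 2f(x₂) + ... + f(xₙ)]

x_0 = 1.0000, f(x_0) = 0.708073, coefficient = 1
x_1 = 1.2083, f(x_1) = 0.874274, coefficient = 4
x_2 = 1.4167, f(x_2) = 0.976432, coefficient = 2
x_3 = 1.6250, f(x_3) = 0.997065, coefficient = 4
x_4 = 1.8333, f(x_4) = 0.932643, coefficient = 2
x_5 = 2.0417, f(x_5) = 0.794191, coefficient = 4
x_6 = 2.2500, f(x_6) = 0.605398, coefficient = 1

I ≈ (0.208333/3) × 15.793741 = 1.096788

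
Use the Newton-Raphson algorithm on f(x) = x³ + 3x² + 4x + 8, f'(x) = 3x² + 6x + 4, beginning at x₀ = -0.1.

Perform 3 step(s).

f(x) = x³ + 3x² + 4x + 8
f'(x) = 3x² + 6x + 4
x₀ = -0.1

Newton-Raphson formula: x_{n+1} = x_n - f(x_n)/f'(x_n)

Iteration 1:
  f(-0.100000) = 7.629000
  f'(-0.100000) = 3.430000
  x_1 = -0.100000 - 7.629000/3.430000 = -2.324198
Iteration 2:
  f(-2.324198) = 2.353819
  f'(-2.324198) = 6.260503
  x_2 = -2.324198 - 2.353819/6.260503 = -2.700177
Iteration 3:
  f(-2.700177) = -0.614716
  f'(-2.700177) = 9.671810
  x_3 = -2.700177 - (-0.614716)/9.671810 = -2.636620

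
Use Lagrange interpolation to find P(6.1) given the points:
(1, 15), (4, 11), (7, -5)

Lagrange interpolation formula:
P(x) = Σ yᵢ × Lᵢ(x)
where Lᵢ(x) = Π_{j≠i} (x - xⱼ)/(xᵢ - xⱼ)

L_0(6.1) = (6.1 - 4)/(1 - 4) × (6.1 - 7)/(1 - 7) = -0.105000
L_1(6.1) = (6.1 - 1)/(4 - 1) × (6.1 - 7)/(4 - 7) = 0.510000
L_2(6.1) = (6.1 - 1)/(7 - 1) × (6.1 - 4)/(7 - 4) = 0.595000

P(6.1) = 15×L_0(6.1) + 11×L_1(6.1) + (-5)×L_2(6.1)
P(6.1) = 1.060000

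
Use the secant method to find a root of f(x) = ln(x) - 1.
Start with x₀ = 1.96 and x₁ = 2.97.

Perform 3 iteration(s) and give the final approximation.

f(x) = ln(x) - 1
x₀ = 1.96, x₁ = 2.97

Secant formula: x_{n+1} = x_n - f(x_n)(x_n - x_{n-1})/(f(x_n) - f(x_{n-1}))

Iteration 1:
  f(1.960000) = -0.327056
  f(2.970000) = 0.088562
  x_2 = 2.970000 - 0.088562×(2.970000 - 1.960000)/(0.088562 - (-0.327056))
       = 2.754784
Iteration 2:
  f(2.970000) = 0.088562
  f(2.754784) = 0.013339
  x_3 = 2.754784 - 0.013339×(2.754784 - 2.970000)/(0.013339 - 0.088562)
       = 2.716620
Iteration 3:
  f(2.754784) = 0.013339
  f(2.716620) = -0.000611
  x_4 = 2.716620 - (-0.000611)×(2.716620 - 2.754784)/(-0.000611 - 0.013339)
       = 2.718293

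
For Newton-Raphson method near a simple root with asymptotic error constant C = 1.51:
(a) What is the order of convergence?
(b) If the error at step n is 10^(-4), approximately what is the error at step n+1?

(a) Newton-Raphson has quadratic (order 2) convergence near simple roots.
    This means |e_{n+1}| ≈ C|e_n|².

(b) With |e_n| = 10^(-4) and C = 1.51:
    |e_{n+1}| ≈ 1.51 × (10^(-4))² = 1.51 × 10^(-8)

(a) 2 (quadratic); (b) |e_{n+1}| ≈ 1.510e-08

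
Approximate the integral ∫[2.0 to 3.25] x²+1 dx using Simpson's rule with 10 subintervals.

f(x) = x²+1
a = 2.0, b = 3.25, n = 10
h = (b - a)/n = 0.125000

Simpson's rule: (h/3)[f(x₀) + 4f(x₁) + 2f(x₂) + ... + f(xₙ)]

x_0 = 2.0000, f(x_0) = 5.000000, coefficient = 1
x_1 = 2.1250, f(x_1) = 5.515625, coefficient = 4
x_2 = 2.2500, f(x_2) = 6.062500, coefficient = 2
x_3 = 2.3750, f(x_3) = 6.640625, coefficient = 4
x_4 = 2.5000, f(x_4) = 7.250000, coefficient = 2
x_5 = 2.6250, f(x_5) = 7.890625, coefficient = 4
x_6 = 2.7500, f(x_6) = 8.562500, coefficient = 2
x_7 = 2.8750, f(x_7) = 9.265625, coefficient = 4
x_8 = 3.0000, f(x_8) = 10.000000, coefficient = 2
x_9 = 3.1250, f(x_9) = 10.765625, coefficient = 4
x_10 = 3.2500, f(x_10) = 11.562500, coefficient = 1

I ≈ (0.125000/3) × 240.625000 = 10.026042
Exact value: 10.026042
Error: 0.000000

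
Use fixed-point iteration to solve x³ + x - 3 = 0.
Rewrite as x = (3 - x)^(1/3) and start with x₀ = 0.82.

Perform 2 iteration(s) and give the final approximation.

Equation: x³ + x - 3 = 0
Fixed-point form: x = (3 - x)^(1/3)
x₀ = 0.82

x_1 = g(0.820000) = 1.296638
x_2 = g(1.296638) = 1.194269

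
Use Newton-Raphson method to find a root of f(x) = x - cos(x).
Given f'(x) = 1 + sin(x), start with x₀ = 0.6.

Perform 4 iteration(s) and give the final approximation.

f(x) = x - cos(x)
f'(x) = 1 + sin(x)
x₀ = 0.6

Newton-Raphson formula: x_{n+1} = x_n - f(x_n)/f'(x_n)

Iteration 1:
  f(0.600000) = -0.225336
  f'(0.600000) = 1.564642
  x_1 = 0.600000 - (-0.225336)/1.564642 = 0.744017
Iteration 2:
  f(0.744017) = 0.008264
  f'(0.744017) = 1.677249
  x_2 = 0.744017 - 0.008264/1.677249 = 0.739090
Iteration 3:
  f(0.739090) = 0.000009
  f'(0.739090) = 1.673616
  x_3 = 0.739090 - 0.000009/1.673616 = 0.739085
Iteration 4:
  f(0.739085) = 0.000000
  f'(0.739085) = 1.673612
  x_4 = 0.739085 - 0.000000/1.673612 = 0.739085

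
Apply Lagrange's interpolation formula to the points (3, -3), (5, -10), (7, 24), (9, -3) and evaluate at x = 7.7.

Lagrange interpolation formula:
P(x) = Σ yᵢ × Lᵢ(x)
where Lᵢ(x) = Π_{j≠i} (x - xⱼ)/(xᵢ - xⱼ)

L_0(7.7) = (7.7 - 5)/(3 - 5) × (7.7 - 7)/(3 - 7) × (7.7 - 9)/(3 - 9) = 0.051188
L_1(7.7) = (7.7 - 3)/(5 - 3) × (7.7 - 7)/(5 - 7) × (7.7 - 9)/(5 - 9) = -0.267313
L_2(7.7) = (7.7 - 3)/(7 - 3) × (7.7 - 5)/(7 - 5) × (7.7 - 9)/(7 - 9) = 1.031062
L_3(7.7) = (7.7 - 3)/(9 - 3) × (7.7 - 5)/(9 - 5) × (7.7 - 7)/(9 - 7) = 0.185063

P(7.7) = (-3)×L_0(7.7) + (-10)×L_1(7.7) + 24×L_2(7.7) + (-3)×L_3(7.7)
P(7.7) = 26.709875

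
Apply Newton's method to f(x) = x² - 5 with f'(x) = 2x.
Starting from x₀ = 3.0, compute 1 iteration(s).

f(x) = x² - 5
f'(x) = 2x
x₀ = 3.0

Newton-Raphson formula: x_{n+1} = x_n - f(x_n)/f'(x_n)

Iteration 1:
  f(3.000000) = 4.000000
  f'(3.000000) = 6.000000
  x_1 = 3.000000 - 4.000000/6.000000 = 2.333333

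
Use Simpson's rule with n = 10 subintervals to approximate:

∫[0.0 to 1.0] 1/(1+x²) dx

f(x) = 1/(1+x²)
a = 0.0, b = 1.0, n = 10
h = (b - a)/n = 0.100000

Simpson's rule: (h/3)[f(x₀) + 4f(x₁) + 2f(x₂) + ... + f(xₙ)]

x_0 = 0.0000, f(x_0) = 1.000000, coefficient = 1
x_1 = 0.1000, f(x_1) = 0.990099, coefficient = 4
x_2 = 0.2000, f(x_2) = 0.961538, coefficient = 2
x_3 = 0.3000, f(x_3) = 0.917431, coefficient = 4
x_4 = 0.4000, f(x_4) = 0.862069, coefficient = 2
x_5 = 0.5000, f(x_5) = 0.800000, coefficient = 4
x_6 = 0.6000, f(x_6) = 0.735294, coefficient = 2
x_7 = 0.7000, f(x_7) = 0.671141, coefficient = 4
x_8 = 0.8000, f(x_8) = 0.609756, coefficient = 2
x_9 = 0.9000, f(x_9) = 0.552486, coefficient = 4
x_10 = 1.0000, f(x_10) = 0.500000, coefficient = 1

I ≈ (0.100000/3) × 23.561945 = 0.785398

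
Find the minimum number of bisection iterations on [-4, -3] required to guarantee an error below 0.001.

We need (b-a)/2^n ≤ 0.001
(-3 - (-4))/2^n ≤ 0.001
1/2^n ≤ 0.001
2^n ≥ 1000
n ≥ log₂(1000) = 9.97
n ≥ 10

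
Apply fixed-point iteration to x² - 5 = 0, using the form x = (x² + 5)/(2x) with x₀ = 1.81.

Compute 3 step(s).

Equation: x² - 5 = 0
Fixed-point form: x = (x² + 5)/(2x)
x₀ = 1.81

x_1 = g(1.810000) = 2.286215
x_2 = g(2.286215) = 2.236618
x_3 = g(2.236618) = 2.236068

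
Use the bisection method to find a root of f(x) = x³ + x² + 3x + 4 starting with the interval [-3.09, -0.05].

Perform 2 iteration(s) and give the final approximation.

f(x) = x³ + x² + 3x + 4
Initial interval: [-3.09, -0.05]

Iteration 1:
  c_1 = (-3.090000 + (-0.050000))/2 = -1.570000
  f(c_1) = f(-1.570000) = -2.114993
  f(a) × f(c) ≥ 0, new interval: [-1.570000, -0.050000]
Iteration 2:
  c_2 = (-1.570000 + (-0.050000))/2 = -0.810000
  f(c_2) = f(-0.810000) = 1.694659
  f(a) × f(c) < 0, new interval: [-1.570000, -0.810000]

After 2 iteration(s), the approximation is c_2 = -0.810000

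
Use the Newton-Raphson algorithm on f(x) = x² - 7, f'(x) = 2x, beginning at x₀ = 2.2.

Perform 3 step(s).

f(x) = x² - 7
f'(x) = 2x
x₀ = 2.2

Newton-Raphson formula: x_{n+1} = x_n - f(x_n)/f'(x_n)

Iteration 1:
  f(2.200000) = -2.160000
  f'(2.200000) = 4.400000
  x_1 = 2.200000 - (-2.160000)/4.400000 = 2.690909
Iteration 2:
  f(2.690909) = 0.240992
  f'(2.690909) = 5.381818
  x_2 = 2.690909 - 0.240992/5.381818 = 2.646130
Iteration 3:
  f(2.646130) = 0.002005
  f'(2.646130) = 5.292260
  x_3 = 2.646130 - 0.002005/5.292260 = 2.645751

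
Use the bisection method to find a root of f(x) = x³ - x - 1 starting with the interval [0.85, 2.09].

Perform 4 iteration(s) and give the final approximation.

f(x) = x³ - x - 1
Initial interval: [0.85, 2.09]

Iteration 1:
  c_1 = (0.850000 + 2.090000)/2 = 1.470000
  f(c_1) = f(1.470000) = 0.706523
  f(a) × f(c) < 0, new interval: [0.850000, 1.470000]
Iteration 2:
  c_2 = (0.850000 + 1.470000)/2 = 1.160000
  f(c_2) = f(1.160000) = -0.599104
  f(a) × f(c) ≥ 0, new interval: [1.160000, 1.470000]
Iteration 3:
  c_3 = (1.160000 + 1.470000)/2 = 1.315000
  f(c_3) = f(1.315000) = -0.041069
  f(a) × f(c) ≥ 0, new interval: [1.315000, 1.470000]
Iteration 4:
  c_4 = (1.315000 + 1.470000)/2 = 1.392500
  f(c_4) = f(1.392500) = 0.307636
  f(a) × f(c) < 0, new interval: [1.315000, 1.392500]

After 4 iteration(s), the approximation is c_4 = 1.392500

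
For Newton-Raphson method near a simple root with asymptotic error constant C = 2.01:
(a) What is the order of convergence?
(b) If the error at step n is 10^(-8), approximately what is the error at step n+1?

(a) Newton-Raphson has quadratic (order 2) convergence near simple roots.
    This means |e_{n+1}| ≈ C|e_n|².

(b) With |e_n| = 10^(-8) and C = 2.01:
    |e_{n+1}| ≈ 2.01 × (10^(-8))² = 2.01 × 10^(-16)

(a) 2 (quadratic); (b) |e_{n+1}| ≈ 2.010e-16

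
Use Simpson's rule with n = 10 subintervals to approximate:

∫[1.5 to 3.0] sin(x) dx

f(x) = sin(x)
a = 1.5, b = 3.0, n = 10
h = (b - a)/n = 0.150000

Simpson's rule: (h/3)[f(x₀) + 4f(x₁) + 2f(x₂) + ... + f(xₙ)]

x_0 = 1.5000, f(x_0) = 0.997495, coefficient = 1
x_1 = 1.6500, f(x_1) = 0.996865, coefficient = 4
x_2 = 1.8000, f(x_2) = 0.973848, coefficient = 2
x_3 = 1.9500, f(x_3) = 0.928960, coefficient = 4
x_4 = 2.1000, f(x_4) = 0.863209, coefficient = 2
x_5 = 2.2500, f(x_5) = 0.778073, coefficient = 4
x_6 = 2.4000, f(x_6) = 0.675463, coefficient = 2
x_7 = 2.5500, f(x_7) = 0.557684, coefficient = 4
x_8 = 2.7000, f(x_8) = 0.427380, coefficient = 2
x_9 = 2.8500, f(x_9) = 0.287478, coefficient = 4
x_10 = 3.0000, f(x_10) = 0.141120, coefficient = 1

I ≈ (0.150000/3) × 21.214654 = 1.060733
Exact value: 1.060730
Error: 0.000003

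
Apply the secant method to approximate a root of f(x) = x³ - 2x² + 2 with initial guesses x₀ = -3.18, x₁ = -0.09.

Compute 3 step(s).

f(x) = x³ - 2x² + 2
x₀ = -3.18, x₁ = -0.09

Secant formula: x_{n+1} = x_n - f(x_n)(x_n - x_{n-1})/(f(x_n) - f(x_{n-1}))

Iteration 1:
  f(-3.180000) = -50.382232
  f(-0.090000) = 1.983071
  x_2 = -0.090000 - 1.983071×(-0.090000 - (-3.180000))/(1.983071 - (-50.382232))
       = -0.207018
Iteration 2:
  f(-0.090000) = 1.983071
  f(-0.207018) = 1.905415
  x_3 = -0.207018 - 1.905415×(-0.207018 - (-0.090000))/(1.905415 - 1.983071)
       = -3.078243
Iteration 3:
  f(-0.207018) = 1.905415
  f(-3.078243) = -46.119304
  x_4 = -3.078243 - (-46.119304)×(-3.078243 - (-0.207018))/(-46.119304 - 1.905415)
       = -0.320936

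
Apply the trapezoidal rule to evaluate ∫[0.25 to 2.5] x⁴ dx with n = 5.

f(x) = x⁴
a = 0.25, b = 2.5, n = 5
h = (b - a)/n = 0.450000

Trapezoidal rule: (h/2)[f(x₀) + 2f(x₁) + 2f(x₂) + ... + f(xₙ)]

x_0 = 0.2500, f(x_0) = 0.003906, coefficient = 1
x_1 = 0.7000, f(x_1) = 0.240100, coefficient = 2
x_2 = 1.1500, f(x_2) = 1.749006, coefficient = 2
x_3 = 1.6000, f(x_3) = 6.553600, coefficient = 2
x_4 = 2.0500, f(x_4) = 17.661006, coefficient = 2
x_5 = 2.5000, f(x_5) = 39.062500, coefficient = 1

I ≈ (0.450000/2) × 91.473831 = 20.581612
Exact value: 19.531055
Error: 1.050557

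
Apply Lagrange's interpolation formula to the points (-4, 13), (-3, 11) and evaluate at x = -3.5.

Lagrange interpolation formula:
P(x) = Σ yᵢ × Lᵢ(x)
where Lᵢ(x) = Π_{j≠i} (x - xⱼ)/(xᵢ - xⱼ)

L_0(-3.5) = (-3.5 - (-3))/(-4 - (-3)) = 0.500000
L_1(-3.5) = (-3.5 - (-4))/(-3 - (-4)) = 0.500000

P(-3.5) = 13×L_0(-3.5) + 11×L_1(-3.5)
P(-3.5) = 12.000000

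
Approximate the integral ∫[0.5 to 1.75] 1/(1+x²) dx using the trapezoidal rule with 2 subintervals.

f(x) = 1/(1+x²)
a = 0.5, b = 1.75, n = 2
h = (b - a)/n = 0.625000

Trapezoidal rule: (h/2)[f(x₀) + 2f(x₁) + 2f(x₂) + ... + f(xₙ)]

x_0 = 0.5000, f(x_0) = 0.800000, coefficient = 1
x_1 = 1.1250, f(x_1) = 0.441379, coefficient = 2
x_2 = 1.7500, f(x_2) = 0.246154, coefficient = 1

I ≈ (0.625000/2) × 1.928912 = 0.602785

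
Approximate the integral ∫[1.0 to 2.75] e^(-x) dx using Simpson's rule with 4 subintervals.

f(x) = e^(-x)
a = 1.0, b = 2.75, n = 4
h = (b - a)/n = 0.437500

Simpson's rule: (h/3)[f(x₀) + 4f(x₁) + 2f(x₂) + ... + f(xₙ)]

x_0 = 1.0000, f(x_0) = 0.367879, coefficient = 1
x_1 = 1.4375, f(x_1) = 0.237521, coefficient = 4
x_2 = 1.8750, f(x_2) = 0.153355, coefficient = 2
x_3 = 2.3125, f(x_3) = 0.099013, coefficient = 4
x_4 = 2.7500, f(x_4) = 0.063928, coefficient = 1

I ≈ (0.437500/3) × 2.084654 = 0.304012
Exact value: 0.303952
Error: 0.000060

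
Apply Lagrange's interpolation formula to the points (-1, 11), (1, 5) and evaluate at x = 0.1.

Lagrange interpolation formula:
P(x) = Σ yᵢ × Lᵢ(x)
where Lᵢ(x) = Π_{j≠i} (x - xⱼ)/(xᵢ - xⱼ)

L_0(0.1) = (0.1 - 1)/(-1 - 1) = 0.450000
L_1(0.1) = (0.1 - (-1))/(1 - (-1)) = 0.550000

P(0.1) = 11×L_0(0.1) + 5×L_1(0.1)
P(0.1) = 7.700000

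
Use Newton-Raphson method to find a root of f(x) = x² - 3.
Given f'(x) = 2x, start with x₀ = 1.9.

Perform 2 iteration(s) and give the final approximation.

f(x) = x² - 3
f'(x) = 2x
x₀ = 1.9

Newton-Raphson formula: x_{n+1} = x_n - f(x_n)/f'(x_n)

Iteration 1:
  f(1.900000) = 0.610000
  f'(1.900000) = 3.800000
  x_1 = 1.900000 - 0.610000/3.800000 = 1.739474
Iteration 2:
  f(1.739474) = 0.025769
  f'(1.739474) = 3.478947
  x_2 = 1.739474 - 0.025769/3.478947 = 1.732067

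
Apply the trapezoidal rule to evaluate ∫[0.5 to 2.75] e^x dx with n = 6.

f(x) = e^x
a = 0.5, b = 2.75, n = 6
h = (b - a)/n = 0.375000

Trapezoidal rule: (h/2)[f(x₀) + 2f(x₁) + 2f(x₂) + ... + f(xₙ)]

x_0 = 0.5000, f(x_0) = 1.648721, coefficient = 1
x_1 = 0.8750, f(x_1) = 2.398875, coefficient = 2
x_2 = 1.2500, f(x_2) = 3.490343, coefficient = 2
x_3 = 1.6250, f(x_3) = 5.078419, coefficient = 2
x_4 = 2.0000, f(x_4) = 7.389056, coefficient = 2
x_5 = 2.3750, f(x_5) = 10.751013, coefficient = 2
x_6 = 2.7500, f(x_6) = 15.642632, coefficient = 1

I ≈ (0.375000/2) × 75.506766 = 14.157519
Exact value: 13.993911
Error: 0.163608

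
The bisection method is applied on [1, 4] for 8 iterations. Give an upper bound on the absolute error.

Bisection error bound: |error| ≤ (b-a)/2^n
|error| ≤ (4 - 1)/2^8 = 3/2^8
|error| ≤ 0.0117187500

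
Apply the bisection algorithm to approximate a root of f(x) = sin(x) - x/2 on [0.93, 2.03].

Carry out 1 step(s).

f(x) = sin(x) - x/2
Initial interval: [0.93, 2.03]

Iteration 1:
  c_1 = (0.930000 + 2.030000)/2 = 1.480000
  f(c_1) = f(1.480000) = 0.255881
  f(a) × f(c) ≥ 0, new interval: [1.480000, 2.030000]

After 1 iteration(s), the approximation is c_1 = 1.480000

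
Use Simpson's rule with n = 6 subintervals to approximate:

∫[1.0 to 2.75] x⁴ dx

f(x) = x⁴
a = 1.0, b = 2.75, n = 6
h = (b - a)/n = 0.291667

Simpson's rule: (h/3)[f(x₀) + 4f(x₁) + 2f(x₂) + ... + f(xₙ)]

x_0 = 1.0000, f(x_0) = 1.000000, coefficient = 1
x_1 = 1.2917, f(x_1) = 2.783568, coefficient = 4
x_2 = 1.5833, f(x_2) = 6.284770, coefficient = 2
x_3 = 1.8750, f(x_3) = 12.359619, coefficient = 4
x_4 = 2.1667, f(x_4) = 22.037809, coefficient = 2
x_5 = 2.4583, f(x_5) = 36.522717, coefficient = 4
x_6 = 2.7500, f(x_6) = 57.191406, coefficient = 1

I ≈ (0.291667/3) × 321.500181 = 31.256962
Exact value: 31.255273
Error: 0.001689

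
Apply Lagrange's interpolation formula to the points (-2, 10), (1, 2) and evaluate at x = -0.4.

Lagrange interpolation formula:
P(x) = Σ yᵢ × Lᵢ(x)
where Lᵢ(x) = Π_{j≠i} (x - xⱼ)/(xᵢ - xⱼ)

L_0(-0.4) = (-0.4 - 1)/(-2 - 1) = 0.466667
L_1(-0.4) = (-0.4 - (-2))/(1 - (-2)) = 0.533333

P(-0.4) = 10×L_0(-0.4) + 2×L_1(-0.4)
P(-0.4) = 5.733333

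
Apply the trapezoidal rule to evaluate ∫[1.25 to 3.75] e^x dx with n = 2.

f(x) = e^x
a = 1.25, b = 3.75, n = 2
h = (b - a)/n = 1.250000

Trapezoidal rule: (h/2)[f(x₀) + 2f(x₁) + 2f(x₂) + ... + f(xₙ)]

x_0 = 1.2500, f(x_0) = 3.490343, coefficient = 1
x_1 = 2.5000, f(x_1) = 12.182494, coefficient = 2
x_2 = 3.7500, f(x_2) = 42.521082, coefficient = 1

I ≈ (1.250000/2) × 70.376413 = 43.985258
Exact value: 39.030739
Error: 4.954519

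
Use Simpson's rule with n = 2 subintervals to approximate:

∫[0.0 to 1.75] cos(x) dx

f(x) = cos(x)
a = 0.0, b = 1.75, n = 2
h = (b - a)/n = 0.875000

Simpson's rule: (h/3)[f(x₀) + 4f(x₁) + 2f(x₂) + ... + f(xₙ)]

x_0 = 0.0000, f(x_0) = 1.000000, coefficient = 1
x_1 = 0.8750, f(x_1) = 0.640997, coefficient = 4
x_2 = 1.7500, f(x_2) = -0.178246, coefficient = 1

I ≈ (0.875000/3) × 3.385741 = 0.987508
Exact value: 0.983986
Error: 0.003522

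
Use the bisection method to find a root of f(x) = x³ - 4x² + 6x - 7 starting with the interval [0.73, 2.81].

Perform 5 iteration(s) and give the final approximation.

f(x) = x³ - 4x² + 6x - 7
Initial interval: [0.73, 2.81]

Iteration 1:
  c_1 = (0.730000 + 2.810000)/2 = 1.770000
  f(c_1) = f(1.770000) = -3.366367
  f(a) × f(c) ≥ 0, new interval: [1.770000, 2.810000]
Iteration 2:
  c_2 = (1.770000 + 2.810000)/2 = 2.290000
  f(c_2) = f(2.290000) = -2.227411
  f(a) × f(c) ≥ 0, new interval: [2.290000, 2.810000]
Iteration 3:
  c_3 = (2.290000 + 2.810000)/2 = 2.550000
  f(c_3) = f(2.550000) = -1.128625
  f(a) × f(c) ≥ 0, new interval: [2.550000, 2.810000]
Iteration 4:
  c_4 = (2.550000 + 2.810000)/2 = 2.680000
  f(c_4) = f(2.680000) = -0.400768
  f(a) × f(c) ≥ 0, new interval: [2.680000, 2.810000]
Iteration 5:
  c_5 = (2.680000 + 2.810000)/2 = 2.745000
  f(c_5) = f(2.745000) = 0.013544
  f(a) × f(c) < 0, new interval: [2.680000, 2.745000]

After 5 iteration(s), the approximation is c_5 = 2.745000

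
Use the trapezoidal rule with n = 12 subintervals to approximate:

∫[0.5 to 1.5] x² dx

f(x) = x²
a = 0.5, b = 1.5, n = 12
h = (b - a)/n = 0.083333

Trapezoidal rule: (h/2)[f(x₀) + 2f(x₁) + 2f(x₂) + ... + f(xₙ)]

x_0 = 0.5000, f(x_0) = 0.250000, coefficient = 1
x_1 = 0.5833, f(x_1) = 0.340278, coefficient = 2
x_2 = 0.6667, f(x_2) = 0.444444, coefficient = 2
x_3 = 0.7500, f(x_3) = 0.562500, coefficient = 2
x_4 = 0.8333, f(x_4) = 0.694444, coefficient = 2
x_5 = 0.9167, f(x_5) = 0.840278, coefficient = 2
x_6 = 1.0000, f(x_6) = 1.000000, coefficient = 2
x_7 = 1.0833, f(x_7) = 1.173611, coefficient = 2
x_8 = 1.1667, f(x_8) = 1.361111, coefficient = 2
x_9 = 1.2500, f(x_9) = 1.562500, coefficient = 2
x_10 = 1.3333, f(x_10) = 1.777778, coefficient = 2
x_11 = 1.4167, f(x_11) = 2.006944, coefficient = 2
x_12 = 1.5000, f(x_12) = 2.250000, coefficient = 1

I ≈ (0.083333/2) × 26.027778 = 1.084491
Exact value: 1.083333
Error: 0.001157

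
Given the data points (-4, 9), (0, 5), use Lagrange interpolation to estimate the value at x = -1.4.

Lagrange interpolation formula:
P(x) = Σ yᵢ × Lᵢ(x)
where Lᵢ(x) = Π_{j≠i} (x - xⱼ)/(xᵢ - xⱼ)

L_0(-1.4) = (-1.4 - 0)/(-4 - 0) = 0.350000
L_1(-1.4) = (-1.4 - (-4))/(0 - (-4)) = 0.650000

P(-1.4) = 9×L_0(-1.4) + 5×L_1(-1.4)
P(-1.4) = 6.400000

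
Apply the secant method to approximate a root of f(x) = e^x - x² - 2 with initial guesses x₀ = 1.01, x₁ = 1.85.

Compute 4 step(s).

f(x) = e^x - x² - 2
x₀ = 1.01, x₁ = 1.85

Secant formula: x_{n+1} = x_n - f(x_n)(x_n - x_{n-1})/(f(x_n) - f(x_{n-1}))

Iteration 1:
  f(1.010000) = -0.274499
  f(1.850000) = 0.937320
  x_2 = 1.850000 - 0.937320×(1.850000 - 1.010000)/(0.937320 - (-0.274499))
       = 1.200275
Iteration 2:
  f(1.850000) = 0.937320
  f(1.200275) = -0.119630
  x_3 = 1.200275 - (-0.119630)×(1.200275 - 1.850000)/(-0.119630 - 0.937320)
       = 1.273814
Iteration 3:
  f(1.200275) = -0.119630
  f(1.273814) = -0.048143
  x_4 = 1.273814 - (-0.048143)×(1.273814 - 1.200275)/(-0.048143 - (-0.119630))
       = 1.323338
Iteration 4:
  f(1.273814) = -0.048143
  f(1.323338) = 0.004714
  x_5 = 1.323338 - 0.004714×(1.323338 - 1.273814)/(0.004714 - (-0.048143))
       = 1.318921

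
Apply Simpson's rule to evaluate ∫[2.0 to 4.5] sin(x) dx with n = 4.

f(x) = sin(x)
a = 2.0, b = 4.5, n = 4
h = (b - a)/n = 0.625000

Simpson's rule: (h/3)[f(x₀) + 4f(x₁) + 2f(x₂) + ... + f(xₙ)]

x_0 = 2.0000, f(x_0) = 0.909297, coefficient = 1
x_1 = 2.6250, f(x_1) = 0.493920, coefficient = 4
x_2 = 3.2500, f(x_2) = -0.108195, coefficient = 2
x_3 = 3.8750, f(x_3) = -0.669405, coefficient = 4
x_4 = 4.5000, f(x_4) = -0.977530, coefficient = 1

I ≈ (0.625000/3) × -0.986561 = -0.205534
Exact value: -0.205351
Error: 0.000183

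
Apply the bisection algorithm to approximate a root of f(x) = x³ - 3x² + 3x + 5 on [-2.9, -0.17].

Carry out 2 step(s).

f(x) = x³ - 3x² + 3x + 5
Initial interval: [-2.9, -0.17]

Iteration 1:
  c_1 = (-2.900000 + (-0.170000))/2 = -1.535000
  f(c_1) = f(-1.535000) = -10.290480
  f(a) × f(c) ≥ 0, new interval: [-1.535000, -0.170000]
Iteration 2:
  c_2 = (-1.535000 + (-0.170000))/2 = -0.852500
  f(c_2) = f(-0.852500) = -0.357328
  f(a) × f(c) ≥ 0, new interval: [-0.852500, -0.170000]

After 2 iteration(s), the approximation is c_2 = -0.852500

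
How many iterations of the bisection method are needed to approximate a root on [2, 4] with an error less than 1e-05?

We need (b-a)/2^n ≤ 1e-05
(4 - 2)/2^n ≤ 1e-05
2/2^n ≤ 1e-05
2^n ≥ 200000
n ≥ log₂(200000) = 17.61
n ≥ 18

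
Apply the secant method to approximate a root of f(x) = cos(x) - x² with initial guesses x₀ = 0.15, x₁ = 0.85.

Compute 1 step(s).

f(x) = cos(x) - x²
x₀ = 0.15, x₁ = 0.85

Secant formula: x_{n+1} = x_n - f(x_n)(x_n - x_{n-1})/(f(x_n) - f(x_{n-1}))

Iteration 1:
  f(0.150000) = 0.966271
  f(0.850000) = -0.062517
  x_2 = 0.850000 - (-0.062517)×(0.850000 - 0.150000)/(-0.062517 - 0.966271)
       = 0.807463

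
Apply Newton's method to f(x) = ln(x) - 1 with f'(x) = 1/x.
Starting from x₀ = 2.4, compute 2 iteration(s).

f(x) = ln(x) - 1
f'(x) = 1/x
x₀ = 2.4

Newton-Raphson formula: x_{n+1} = x_n - f(x_n)/f'(x_n)

Iteration 1:
  f(2.400000) = -0.124531
  f'(2.400000) = 0.416667
  x_1 = 2.400000 - (-0.124531)/0.416667 = 2.698875
Iteration 2:
  f(2.698875) = -0.007165
  f'(2.698875) = 0.370525
  x_2 = 2.698875 - (-0.007165)/0.370525 = 2.718212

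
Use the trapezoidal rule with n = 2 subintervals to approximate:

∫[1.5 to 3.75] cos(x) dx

f(x) = cos(x)
a = 1.5, b = 3.75, n = 2
h = (b - a)/n = 1.125000

Trapezoidal rule: (h/2)[f(x₀) + 2f(x₁) + 2f(x₂) + ... + f(xₙ)]

x_0 = 1.5000, f(x_0) = 0.070737, coefficient = 1
x_1 = 2.6250, f(x_1) = -0.869507, coefficient = 2
x_2 = 3.7500, f(x_2) = -0.820559, coefficient = 1

I ≈ (1.125000/2) × -2.488837 = -1.399971
Exact value: -1.569056
Error: 0.169086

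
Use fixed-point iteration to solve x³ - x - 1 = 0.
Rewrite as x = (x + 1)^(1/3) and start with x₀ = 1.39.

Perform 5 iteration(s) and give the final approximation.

Equation: x³ - x - 1 = 0
Fixed-point form: x = (x + 1)^(1/3)
x₀ = 1.39

x_1 = g(1.390000) = 1.337004
x_2 = g(1.337004) = 1.327048
x_3 = g(1.327048) = 1.325160
x_4 = g(1.325160) = 1.324802
x_5 = g(1.324802) = 1.324734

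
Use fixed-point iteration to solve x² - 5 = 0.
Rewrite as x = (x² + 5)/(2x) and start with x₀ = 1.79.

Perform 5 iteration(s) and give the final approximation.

Equation: x² - 5 = 0
Fixed-point form: x = (x² + 5)/(2x)
x₀ = 1.79

x_1 = g(1.790000) = 2.291648
x_2 = g(2.291648) = 2.236742
x_3 = g(2.236742) = 2.236068
x_4 = g(2.236068) = 2.236068
x_5 = g(2.236068) = 2.236068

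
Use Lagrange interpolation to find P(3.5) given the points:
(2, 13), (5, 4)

Lagrange interpolation formula:
P(x) = Σ yᵢ × Lᵢ(x)
where Lᵢ(x) = Π_{j≠i} (x - xⱼ)/(xᵢ - xⱼ)

L_0(3.5) = (3.5 - 5)/(2 - 5) = 0.500000
L_1(3.5) = (3.5 - 2)/(5 - 2) = 0.500000

P(3.5) = 13×L_0(3.5) + 4×L_1(3.5)
P(3.5) = 8.500000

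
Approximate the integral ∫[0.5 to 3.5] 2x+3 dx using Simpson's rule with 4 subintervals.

f(x) = 2x+3
a = 0.5, b = 3.5, n = 4
h = (b - a)/n = 0.750000

Simpson's rule: (h/3)[f(x₀) + 4f(x₁) + 2f(x₂) + ... + f(xₙ)]

x_0 = 0.5000, f(x_0) = 4.000000, coefficient = 1
x_1 = 1.2500, f(x_1) = 5.500000, coefficient = 4
x_2 = 2.0000, f(x_2) = 7.000000, coefficient = 2
x_3 = 2.7500, f(x_3) = 8.500000, coefficient = 4
x_4 = 3.5000, f(x_4) = 10.000000, coefficient = 1

I ≈ (0.750000/3) × 84.000000 = 21.000000
Exact value: 21.000000
Error: 0.000000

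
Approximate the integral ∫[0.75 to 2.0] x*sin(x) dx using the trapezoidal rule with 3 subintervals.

f(x) = x*sin(x)
a = 0.75, b = 2.0, n = 3
h = (b - a)/n = 0.416667

Trapezoidal rule: (h/2)[f(x₀) + 2f(x₁) + 2f(x₂) + ... + f(xₙ)]

x_0 = 0.7500, f(x_0) = 0.511229, coefficient = 1
x_1 = 1.1667, f(x_1) = 1.072686, coefficient = 2
x_2 = 1.5833, f(x_2) = 1.583209, coefficient = 2
x_3 = 2.0000, f(x_3) = 1.818595, coefficient = 1

I ≈ (0.416667/2) × 7.641613 = 1.592003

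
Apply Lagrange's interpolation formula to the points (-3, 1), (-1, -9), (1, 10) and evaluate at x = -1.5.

Lagrange interpolation formula:
P(x) = Σ yᵢ × Lᵢ(x)
where Lᵢ(x) = Π_{j≠i} (x - xⱼ)/(xᵢ - xⱼ)

L_0(-1.5) = (-1.5 - (-1))/(-3 - (-1)) × (-1.5 - 1)/(-3 - 1) = 0.156250
L_1(-1.5) = (-1.5 - (-3))/(-1 - (-3)) × (-1.5 - 1)/(-1 - 1) = 0.937500
L_2(-1.5) = (-1.5 - (-3))/(1 - (-3)) × (-1.5 - (-1))/(1 - (-1)) = -0.093750

P(-1.5) = 1×L_0(-1.5) + (-9)×L_1(-1.5) + 10×L_2(-1.5)
P(-1.5) = -9.218750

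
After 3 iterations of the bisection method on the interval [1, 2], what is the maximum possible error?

Bisection error bound: |error| ≤ (b-a)/2^n
|error| ≤ (2 - 1)/2^3 = 1/2^3
|error| ≤ 0.1250000000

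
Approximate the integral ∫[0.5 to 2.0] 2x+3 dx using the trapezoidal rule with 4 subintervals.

f(x) = 2x+3
a = 0.5, b = 2.0, n = 4
h = (b - a)/n = 0.375000

Trapezoidal rule: (h/2)[f(x₀) + 2f(x₁) + 2f(x₂) + ... + f(xₙ)]

x_0 = 0.5000, f(x_0) = 4.000000, coefficient = 1
x_1 = 0.8750, f(x_1) = 4.750000, coefficient = 2
x_2 = 1.2500, f(x_2) = 5.500000, coefficient = 2
x_3 = 1.6250, f(x_3) = 6.250000, coefficient = 2
x_4 = 2.0000, f(x_4) = 7.000000, coefficient = 1

I ≈ (0.375000/2) × 44.000000 = 8.250000
Exact value: 8.250000
Error: 0.000000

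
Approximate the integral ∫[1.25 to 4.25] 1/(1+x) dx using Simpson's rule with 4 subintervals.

f(x) = 1/(1+x)
a = 1.25, b = 4.25, n = 4
h = (b - a)/n = 0.750000

Simpson's rule: (h/3)[f(x₀) + 4f(x₁) + 2f(x₂) + ... + f(xₙ)]

x_0 = 1.2500, f(x_0) = 0.444444, coefficient = 1
x_1 = 2.0000, f(x_1) = 0.333333, coefficient = 4
x_2 = 2.7500, f(x_2) = 0.266667, coefficient = 2
x_3 = 3.5000, f(x_3) = 0.222222, coefficient = 4
x_4 = 4.2500, f(x_4) = 0.190476, coefficient = 1

I ≈ (0.750000/3) × 3.390476 = 0.847619
Exact value: 0.847298
Error: 0.000321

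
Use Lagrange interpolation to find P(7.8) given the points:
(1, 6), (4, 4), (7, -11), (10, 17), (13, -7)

Lagrange interpolation formula:
P(x) = Σ yᵢ × Lᵢ(x)
where Lᵢ(x) = Π_{j≠i} (x - xⱼ)/(xᵢ - xⱼ)

L_0(7.8) = (7.8 - 4)/(1 - 4) × (7.8 - 7)/(1 - 7) × (7.8 - 10)/(1 - 10) × (7.8 - 13)/(1 - 13) = 0.017890
L_1(7.8) = (7.8 - 1)/(4 - 1) × (7.8 - 7)/(4 - 7) × (7.8 - 10)/(4 - 10) × (7.8 - 13)/(4 - 13) = -0.128053
L_2(7.8) = (7.8 - 1)/(7 - 1) × (7.8 - 4)/(7 - 4) × (7.8 - 10)/(7 - 10) × (7.8 - 13)/(7 - 13) = 0.912375
L_3(7.8) = (7.8 - 1)/(10 - 1) × (7.8 - 4)/(10 - 4) × (7.8 - 7)/(10 - 7) × (7.8 - 13)/(10 - 13) = 0.221182
L_4(7.8) = (7.8 - 1)/(13 - 1) × (7.8 - 4)/(13 - 4) × (7.8 - 7)/(13 - 7) × (7.8 - 10)/(13 - 10) = -0.023394

P(7.8) = 6×L_0(7.8) + 4×L_1(7.8) + (-11)×L_2(7.8) + 17×L_3(7.8) + (-7)×L_4(7.8)
P(7.8) = -6.517149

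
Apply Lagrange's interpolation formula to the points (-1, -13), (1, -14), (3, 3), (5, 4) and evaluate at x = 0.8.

Lagrange interpolation formula:
P(x) = Σ yᵢ × Lᵢ(x)
where Lᵢ(x) = Π_{j≠i} (x - xⱼ)/(xᵢ - xⱼ)

L_0(0.8) = (0.8 - 1)/(-1 - 1) × (0.8 - 3)/(-1 - 3) × (0.8 - 5)/(-1 - 5) = 0.038500
L_1(0.8) = (0.8 - (-1))/(1 - (-1)) × (0.8 - 3)/(1 - 3) × (0.8 - 5)/(1 - 5) = 1.039500
L_2(0.8) = (0.8 - (-1))/(3 - (-1)) × (0.8 - 1)/(3 - 1) × (0.8 - 5)/(3 - 5) = -0.094500
L_3(0.8) = (0.8 - (-1))/(5 - (-1)) × (0.8 - 1)/(5 - 1) × (0.8 - 3)/(5 - 3) = 0.016500

P(0.8) = (-13)×L_0(0.8) + (-14)×L_1(0.8) + 3×L_2(0.8) + 4×L_3(0.8)
P(0.8) = -15.271000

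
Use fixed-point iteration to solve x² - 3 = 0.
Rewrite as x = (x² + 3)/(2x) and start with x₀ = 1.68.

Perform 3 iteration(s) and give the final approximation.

Equation: x² - 3 = 0
Fixed-point form: x = (x² + 3)/(2x)
x₀ = 1.68

x_1 = g(1.680000) = 1.732857
x_2 = g(1.732857) = 1.732051
x_3 = g(1.732051) = 1.732051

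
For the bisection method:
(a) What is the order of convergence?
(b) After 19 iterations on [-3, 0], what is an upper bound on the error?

(a) Bisection has linear (order 1) convergence; the error is halved each step.

(b) Error bound = (b-a)/2^n = (0 - (-3))/2^{19}
    = 3/2^{19}

(a) 1 (linear); (b) error ≤ 5.72e-06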